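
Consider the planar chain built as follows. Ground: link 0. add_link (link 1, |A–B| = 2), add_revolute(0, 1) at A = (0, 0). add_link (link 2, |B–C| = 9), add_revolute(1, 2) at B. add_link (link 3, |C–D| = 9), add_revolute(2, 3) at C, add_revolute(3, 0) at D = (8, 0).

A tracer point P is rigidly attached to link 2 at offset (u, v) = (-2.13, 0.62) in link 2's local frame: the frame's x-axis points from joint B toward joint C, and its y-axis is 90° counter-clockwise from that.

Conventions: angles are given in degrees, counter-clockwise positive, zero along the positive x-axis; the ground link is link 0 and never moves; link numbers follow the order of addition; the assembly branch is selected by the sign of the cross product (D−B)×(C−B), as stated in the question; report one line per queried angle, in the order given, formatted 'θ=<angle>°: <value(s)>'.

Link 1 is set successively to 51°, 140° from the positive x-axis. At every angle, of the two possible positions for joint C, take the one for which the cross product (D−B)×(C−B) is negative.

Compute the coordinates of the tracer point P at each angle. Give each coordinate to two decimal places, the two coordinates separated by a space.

A=(0,0), D=(8.00,0)
θ=51°: B = A + 2.00·(cos51°, sin51°) = (1.2586, 1.5543)
θ=51°: |BD| = 6.9182
θ=51°: circle(B,9.00) ∩ circle(D,9.00): a=3.4591, h=8.3087
θ=51°:   candidates: C₊=(6.4960,8.8734) cross=57.481; C₋=(2.7626,-7.3192) cross=-57.481
θ=51°:   branch - wants cross < 0 → take C=(2.7626,-7.3192) (cross=-57.481)
θ=51°: ex = (C−B)/|BC| = (0.1671,-0.9859); ey = (0.9859,0.1671)
θ=51°: P = B + -2.13·ex + 0.62·ey = (1.5140,3.7579)
θ=140°: B = A + 2.00·(cos140°, sin140°) = (-1.5321, 1.2856)
θ=140°: |BD| = 9.6184
θ=140°: circle(B,9.00) ∩ circle(D,9.00): a=4.8092, h=7.6073
θ=140°:   candidates: C₊=(4.2507,8.1819) cross=73.170; C₋=(2.2172,-6.8963) cross=-73.170
θ=140°:   branch - wants cross < 0 → take C=(2.2172,-6.8963) (cross=-73.170)
θ=140°: ex = (C−B)/|BC| = (0.4166,-0.9091); ey = (0.9091,0.4166)
θ=140°: P = B + -2.13·ex + 0.62·ey = (-1.8558,3.4802)

θ=51°: 1.51 3.76
θ=140°: -1.86 3.48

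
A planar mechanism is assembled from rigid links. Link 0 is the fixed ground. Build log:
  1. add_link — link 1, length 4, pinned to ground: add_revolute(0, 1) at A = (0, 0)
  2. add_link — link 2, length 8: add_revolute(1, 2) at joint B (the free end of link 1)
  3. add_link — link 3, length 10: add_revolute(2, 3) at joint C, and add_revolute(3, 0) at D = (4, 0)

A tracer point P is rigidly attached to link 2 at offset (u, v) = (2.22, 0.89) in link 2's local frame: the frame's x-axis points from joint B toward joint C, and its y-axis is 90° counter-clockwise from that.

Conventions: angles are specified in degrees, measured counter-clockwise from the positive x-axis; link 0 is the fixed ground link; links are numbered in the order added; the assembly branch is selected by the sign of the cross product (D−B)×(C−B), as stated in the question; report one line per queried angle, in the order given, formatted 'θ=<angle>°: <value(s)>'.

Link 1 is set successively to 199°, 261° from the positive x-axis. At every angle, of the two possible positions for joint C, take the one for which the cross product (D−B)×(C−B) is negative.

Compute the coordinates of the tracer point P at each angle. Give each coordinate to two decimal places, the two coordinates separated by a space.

A=(0,0), D=(4.00,0)
θ=199°: B = A + 4.00·(cos199°, sin199°) = (-3.7821, -1.3023)
θ=199°: |BD| = 7.8903
θ=199°: circle(B,8.00) ∩ circle(D,10.00): a=1.6639, h=7.8251
θ=199°:   candidates: C₊=(-3.4325,6.6901) cross=61.742; C₋=(-0.8495,-8.7454) cross=-61.742
θ=199°:   branch - wants cross < 0 → take C=(-0.8495,-8.7454) (cross=-61.742)
θ=199°: ex = (C−B)/|BC| = (0.3666,-0.9304); ey = (0.9304,0.3666)
θ=199°: P = B + 2.22·ex + 0.89·ey = (-2.1402,-3.0415)
θ=261°: B = A + 4.00·(cos261°, sin261°) = (-0.6257, -3.9508)
θ=261°: |BD| = 6.0832
θ=261°: circle(B,8.00) ∩ circle(D,10.00): a=0.0827, h=7.9996
θ=261°:   candidates: C₊=(-5.7582,2.1859) cross=48.663; C₋=(4.6324,-9.9800) cross=-48.663
θ=261°:   branch - wants cross < 0 → take C=(4.6324,-9.9800) (cross=-48.663)
θ=261°: ex = (C−B)/|BC| = (0.6573,-0.7537); ey = (0.7537,0.6573)
θ=261°: P = B + 2.22·ex + 0.89·ey = (1.5042,-5.0389)

θ=199°: -2.14 -3.04
θ=261°: 1.50 -5.04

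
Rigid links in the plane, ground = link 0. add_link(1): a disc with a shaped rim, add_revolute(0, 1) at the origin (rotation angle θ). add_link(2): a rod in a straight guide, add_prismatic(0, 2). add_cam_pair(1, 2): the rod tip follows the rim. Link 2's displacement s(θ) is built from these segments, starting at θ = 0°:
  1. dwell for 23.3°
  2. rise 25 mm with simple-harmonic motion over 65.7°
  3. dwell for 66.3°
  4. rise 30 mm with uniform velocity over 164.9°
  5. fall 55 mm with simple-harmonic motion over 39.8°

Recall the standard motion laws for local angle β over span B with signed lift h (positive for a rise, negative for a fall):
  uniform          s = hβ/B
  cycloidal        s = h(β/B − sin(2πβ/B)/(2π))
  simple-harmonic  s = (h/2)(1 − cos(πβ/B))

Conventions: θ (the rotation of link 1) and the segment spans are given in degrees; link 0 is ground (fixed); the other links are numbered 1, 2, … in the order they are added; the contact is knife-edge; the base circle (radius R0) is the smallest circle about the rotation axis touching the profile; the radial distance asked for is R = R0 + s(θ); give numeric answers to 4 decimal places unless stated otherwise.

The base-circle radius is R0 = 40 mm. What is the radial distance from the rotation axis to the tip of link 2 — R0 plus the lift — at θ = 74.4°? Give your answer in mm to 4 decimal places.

segment 1 (0° to 23.3°, dwell): s unchanged at 0.0000
θ = 74.4° falls in segment 2 (23.3° to 89°, simple-harmonic, h = 25): β = 74.4 − 23.3 = 51.1°, B = 65.7°; Δs = 25/2·(1 − cos(π·0.7778)) = 22.0756; s = 0.0000 + 22.0756 = 22.0756
R = R0 + s = 40 + 22.0756 = 62.0756

62.0756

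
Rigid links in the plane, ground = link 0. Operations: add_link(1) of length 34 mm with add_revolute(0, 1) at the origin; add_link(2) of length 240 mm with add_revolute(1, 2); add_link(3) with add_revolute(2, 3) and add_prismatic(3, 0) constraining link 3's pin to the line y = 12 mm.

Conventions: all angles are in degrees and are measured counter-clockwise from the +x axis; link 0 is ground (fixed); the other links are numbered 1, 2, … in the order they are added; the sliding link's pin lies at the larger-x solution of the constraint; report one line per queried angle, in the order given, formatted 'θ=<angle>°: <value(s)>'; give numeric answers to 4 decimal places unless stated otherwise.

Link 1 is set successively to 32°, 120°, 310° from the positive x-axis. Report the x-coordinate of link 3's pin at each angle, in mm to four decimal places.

geometry: r = 34 mm, L = 240 mm, e = 12 mm
θ=32°: crank pin P = (r cos θ, r sin θ) = (28.833635, 18.017255)
θ=32°: h = r sin θ − e = 18.017255 − 12 = 6.017255
θ=32°: x = r cos θ + √(L² − h²) = 28.833635 + 239.924556 = 268.758191
θ=120°: crank pin P = (r cos θ, r sin θ) = (-17.000000, 29.444864)
θ=120°: h = r sin θ − e = 29.444864 − 12 = 17.444864
θ=120°: x = r cos θ + √(L² − h²) = -17.000000 + 239.365154 = 222.365154
θ=310°: crank pin P = (r cos θ, r sin θ) = (21.854779, -26.045511)
θ=310°: h = r sin θ − e = -26.045511 − 12 = -38.045511
θ=310°: x = r cos θ + √(L² − h²) = 21.854779 + 236.965270 = 258.820049

θ=32°: 268.7582
θ=120°: 222.3652
θ=310°: 258.8200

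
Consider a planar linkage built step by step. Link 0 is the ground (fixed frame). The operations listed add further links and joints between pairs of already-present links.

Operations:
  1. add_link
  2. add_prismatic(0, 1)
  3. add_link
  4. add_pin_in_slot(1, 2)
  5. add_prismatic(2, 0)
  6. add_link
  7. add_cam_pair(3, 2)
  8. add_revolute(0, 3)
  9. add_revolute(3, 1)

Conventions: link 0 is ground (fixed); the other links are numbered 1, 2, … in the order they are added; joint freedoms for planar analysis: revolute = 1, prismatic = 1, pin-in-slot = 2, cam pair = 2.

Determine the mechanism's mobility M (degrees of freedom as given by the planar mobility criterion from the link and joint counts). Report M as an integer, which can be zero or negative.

L=1 J1=0 J2=0
add link → L=2 J1=0 J2=0
P@0,1 dof=1 J1 → L=2 J1=1 J2=0
add link → L=3 J1=1 J2=0
PS@1,2 dof=2 J2 → L=3 J1=1 J2=1
P@2,0 dof=1 J1 → L=3 J1=2 J2=1
add link → L=4 J1=2 J2=1
C@3,2 dof=2 J2 → L=4 J1=2 J2=2
R@0,3 dof=1 J1 → L=4 J1=3 J2=2
R@3,1 dof=1 J1 → L=4 J1=4 J2=2
M=3(L−1)−2J1−J2=3·3−2·4−2=-1

M = -1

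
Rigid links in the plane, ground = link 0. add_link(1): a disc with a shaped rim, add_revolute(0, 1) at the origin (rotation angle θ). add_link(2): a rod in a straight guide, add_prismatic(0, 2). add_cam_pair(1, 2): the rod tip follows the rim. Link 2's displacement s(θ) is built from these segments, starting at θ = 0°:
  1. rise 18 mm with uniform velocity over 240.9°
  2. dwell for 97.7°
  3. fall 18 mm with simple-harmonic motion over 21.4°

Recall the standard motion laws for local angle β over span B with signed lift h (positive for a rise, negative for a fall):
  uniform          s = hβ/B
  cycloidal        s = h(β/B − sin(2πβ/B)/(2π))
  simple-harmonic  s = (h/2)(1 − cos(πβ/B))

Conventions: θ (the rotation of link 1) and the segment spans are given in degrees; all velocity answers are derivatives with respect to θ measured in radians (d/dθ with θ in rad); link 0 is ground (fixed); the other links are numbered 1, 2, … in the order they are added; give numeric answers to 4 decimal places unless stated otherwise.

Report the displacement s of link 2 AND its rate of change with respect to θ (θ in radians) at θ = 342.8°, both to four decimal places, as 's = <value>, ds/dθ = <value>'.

segment 1 (0° to 240.9°, uniform, h = 18) is passed completely: s = 0.0000 + (18) = 18.0000
segment 2 (240.9° to 338.6°, dwell): s unchanged at 18.0000
θ = 342.8° falls in segment 3 (338.6° to 360°, simple-harmonic, h = -18): β = 342.8 − 338.6 = 4.2°, B = 21.4°; Δs = -18/2·(1 − cos(π·0.1963)) = -1.6572; s = 18.0000 − 1.6572 = 16.3428
velocity in seg [338.6°–360°] (simple-harmonic), θ in radians: β = 4.2° = 0.0733 rad, B = 21.4° = 0.3735 rad; ds/dθ = (πh/(2B)) sin(πβ/B) = (π·(-18)/(2·0.3735)) sin(π·0.1963) = -43.773582 mm/rad

s = 16.3428, ds/dθ = -43.7736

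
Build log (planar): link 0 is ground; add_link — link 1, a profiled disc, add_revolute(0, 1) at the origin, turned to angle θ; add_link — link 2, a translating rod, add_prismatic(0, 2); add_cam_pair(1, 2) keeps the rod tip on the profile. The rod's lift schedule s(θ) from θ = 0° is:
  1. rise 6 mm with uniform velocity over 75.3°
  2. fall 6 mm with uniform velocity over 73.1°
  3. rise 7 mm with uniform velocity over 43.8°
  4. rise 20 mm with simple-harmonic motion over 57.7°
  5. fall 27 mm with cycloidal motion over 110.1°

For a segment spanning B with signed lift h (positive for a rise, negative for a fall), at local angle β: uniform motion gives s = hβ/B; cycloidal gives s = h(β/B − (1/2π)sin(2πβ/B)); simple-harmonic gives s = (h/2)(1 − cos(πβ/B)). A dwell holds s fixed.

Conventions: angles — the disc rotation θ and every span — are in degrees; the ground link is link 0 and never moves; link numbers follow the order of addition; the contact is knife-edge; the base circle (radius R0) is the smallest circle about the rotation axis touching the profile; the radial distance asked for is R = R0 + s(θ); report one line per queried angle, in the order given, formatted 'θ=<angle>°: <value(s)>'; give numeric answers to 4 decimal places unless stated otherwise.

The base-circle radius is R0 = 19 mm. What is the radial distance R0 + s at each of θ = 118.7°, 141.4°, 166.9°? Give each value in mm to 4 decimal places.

seg 1 [0°–75.3°] uniform, h=6: full span → s += 6 → s = 6.0000
seg 2 [75.3°–148.4°] uniform, h=-6: θ=118.7° here. β=43.4, B=73.1. -6·43.4/73.1 = -3.5622 → s = 2.4378
seg 2 [75.3°–148.4°] uniform, h=-6: θ=141.4° here. β=66.1, B=73.1. -6·66.1/73.1 = -5.4254 → s = 0.5746
seg 2 [75.3°–148.4°] uniform, h=-6: full span → s += -6 → s = 0.0000
seg 3 [148.4°–192.2°] uniform, h=7: θ=166.9° here. β=18.5, B=43.8. 7·18.5/43.8 = 2.9566 → s = 2.9566
θ=118.7°: R = R0 + s = 19 + 2.4378 = 21.4378
θ=141.4°: R = R0 + s = 19 + 0.5746 = 19.5746
θ=166.9°: R = R0 + s = 19 + 2.9566 = 21.9566

θ=118.7°: 21.4378
θ=141.4°: 19.5746
θ=166.9°: 21.9566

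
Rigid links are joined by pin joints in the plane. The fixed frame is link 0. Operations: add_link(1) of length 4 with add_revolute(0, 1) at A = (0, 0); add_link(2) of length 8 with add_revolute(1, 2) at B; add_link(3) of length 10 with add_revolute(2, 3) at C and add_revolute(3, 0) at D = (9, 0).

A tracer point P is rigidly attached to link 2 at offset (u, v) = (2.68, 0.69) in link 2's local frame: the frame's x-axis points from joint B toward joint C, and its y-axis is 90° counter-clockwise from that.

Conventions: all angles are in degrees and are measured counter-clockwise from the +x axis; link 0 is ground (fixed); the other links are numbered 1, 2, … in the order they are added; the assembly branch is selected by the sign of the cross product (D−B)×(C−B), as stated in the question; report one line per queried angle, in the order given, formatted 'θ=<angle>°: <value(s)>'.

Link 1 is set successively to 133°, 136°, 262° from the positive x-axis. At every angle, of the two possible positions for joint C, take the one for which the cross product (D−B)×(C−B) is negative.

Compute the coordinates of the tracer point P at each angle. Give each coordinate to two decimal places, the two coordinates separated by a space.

A=(0,0), D=(9.00,0)
θ=133°: B = A + 4.00·(cos133°, sin133°) = (-2.7280, 2.9254)
θ=133°: |BD| = 12.0873
θ=133°: circle(B,8.00) ∩ circle(D,10.00): a=4.5545, h=6.5770
θ=133°:   candidates: C₊=(3.2829,8.2046) cross=79.498; C₋=(0.0993,-4.5583) cross=-79.498
θ=133°:   branch - wants cross < 0 → take C=(0.0993,-4.5583) (cross=-79.498)
θ=133°: ex = (C−B)/|BC| = (0.3534,-0.9355); ey = (0.9355,0.3534)
θ=133°: P = B + 2.68·ex + 0.69·ey = (-1.1354,0.6622)
θ=136°: B = A + 4.00·(cos136°, sin136°) = (-2.8774, 2.7786)
θ=136°: |BD| = 12.1981
θ=136°: circle(B,8.00) ∩ circle(D,10.00): a=4.6234, h=6.5287
θ=136°:   candidates: C₊=(3.1117,8.0825) cross=79.638; C₋=(0.1373,-4.6316) cross=-79.638
θ=136°:   branch - wants cross < 0 → take C=(0.1373,-4.6316) (cross=-79.638)
θ=136°: ex = (C−B)/|BC| = (0.3768,-0.9263); ey = (0.9263,0.3768)
θ=136°: P = B + 2.68·ex + 0.69·ey = (-1.2283,0.5562)
θ=262°: B = A + 4.00·(cos262°, sin262°) = (-0.5567, -3.9611)
θ=262°: |BD| = 10.3451
θ=262°: circle(B,8.00) ∩ circle(D,10.00): a=3.4326, h=7.2262
θ=262°:   candidates: C₊=(-0.1526,4.0287) cross=74.755; C₋=(5.3812,-9.3222) cross=-74.755
θ=262°:   branch - wants cross < 0 → take C=(5.3812,-9.3222) (cross=-74.755)
θ=262°: ex = (C−B)/|BC| = (0.7422,-0.6701); ey = (0.6701,0.7422)
θ=262°: P = B + 2.68·ex + 0.69·ey = (1.8949,-5.2449)

θ=133°: -1.14 0.66
θ=136°: -1.23 0.56
θ=262°: 1.89 -5.24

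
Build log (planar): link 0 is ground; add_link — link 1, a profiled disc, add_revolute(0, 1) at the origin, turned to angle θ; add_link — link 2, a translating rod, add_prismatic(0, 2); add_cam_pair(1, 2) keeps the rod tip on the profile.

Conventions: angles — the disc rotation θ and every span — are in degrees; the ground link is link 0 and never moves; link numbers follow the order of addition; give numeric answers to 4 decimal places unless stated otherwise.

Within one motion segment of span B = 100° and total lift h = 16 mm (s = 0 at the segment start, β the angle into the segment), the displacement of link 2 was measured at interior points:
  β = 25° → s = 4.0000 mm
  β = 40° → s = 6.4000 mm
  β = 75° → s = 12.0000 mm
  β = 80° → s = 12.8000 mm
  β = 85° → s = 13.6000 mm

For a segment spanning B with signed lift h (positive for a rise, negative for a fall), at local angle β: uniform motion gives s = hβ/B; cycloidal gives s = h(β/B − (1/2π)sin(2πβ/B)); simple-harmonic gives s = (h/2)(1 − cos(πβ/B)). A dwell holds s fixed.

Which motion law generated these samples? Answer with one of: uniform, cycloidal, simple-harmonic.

candidates at β/B = r: uniform s = h·r (linear in β); cycloidal s = h·(r − sin(2πr)/(2π)); simple-harmonic s = (h/2)(1 − cos(πr))
β=25°: printed 4.0000 | uniform 4.0000, cycloidal 1.4535, simple-harmonic 2.3431
β=40°: printed 6.4000 | uniform 6.4000, cycloidal 4.9032, simple-harmonic 5.5279
β=75°: printed 12.0000 | uniform 12.0000, cycloidal 14.5465, simple-harmonic 13.6569
β=80°: printed 12.8000 | uniform 12.8000, cycloidal 15.2218, simple-harmonic 14.4721
β=85°: printed 13.6000 | uniform 13.6000, cycloidal 15.6601, simple-harmonic 15.1281
only one law matches every sample → uniform

uniform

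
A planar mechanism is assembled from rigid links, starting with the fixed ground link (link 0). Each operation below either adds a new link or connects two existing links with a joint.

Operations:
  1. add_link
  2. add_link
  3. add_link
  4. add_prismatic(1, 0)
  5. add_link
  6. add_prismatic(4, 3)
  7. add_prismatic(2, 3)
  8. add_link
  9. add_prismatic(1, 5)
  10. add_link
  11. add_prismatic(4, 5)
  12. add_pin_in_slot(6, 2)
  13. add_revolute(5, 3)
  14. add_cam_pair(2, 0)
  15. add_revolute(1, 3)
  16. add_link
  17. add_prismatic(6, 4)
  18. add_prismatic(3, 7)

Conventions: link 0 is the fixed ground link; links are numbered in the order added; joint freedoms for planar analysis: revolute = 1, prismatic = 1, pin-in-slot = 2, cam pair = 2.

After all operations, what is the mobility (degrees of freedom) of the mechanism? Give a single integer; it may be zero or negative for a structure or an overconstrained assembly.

ground; <1,0,0>
#1 <2,0,0>
#2 <3,0,0>
#3 <4,0,0>
P:1↔0 J1 <4,1,0>
#4 <5,1,0>
P:4↔3 J1 <5,2,0>
P:2↔3 J1 <5,3,0>
#5 <6,3,0>
P:1↔5 J1 <6,4,0>
#6 <7,4,0>
P:4↔5 J1 <7,5,0>
PS:6↔2 J2 <7,5,1>
R:5↔3 J1 <7,6,1>
C:2↔0 J2 <7,6,2>
R:1↔3 J1 <7,7,2>
#7 <8,7,2>
P:6↔4 J1 <8,8,2>
P:3↔7 J1 <8,9,2>
3×7 − 2×9 − 1×2 = 1

M = 1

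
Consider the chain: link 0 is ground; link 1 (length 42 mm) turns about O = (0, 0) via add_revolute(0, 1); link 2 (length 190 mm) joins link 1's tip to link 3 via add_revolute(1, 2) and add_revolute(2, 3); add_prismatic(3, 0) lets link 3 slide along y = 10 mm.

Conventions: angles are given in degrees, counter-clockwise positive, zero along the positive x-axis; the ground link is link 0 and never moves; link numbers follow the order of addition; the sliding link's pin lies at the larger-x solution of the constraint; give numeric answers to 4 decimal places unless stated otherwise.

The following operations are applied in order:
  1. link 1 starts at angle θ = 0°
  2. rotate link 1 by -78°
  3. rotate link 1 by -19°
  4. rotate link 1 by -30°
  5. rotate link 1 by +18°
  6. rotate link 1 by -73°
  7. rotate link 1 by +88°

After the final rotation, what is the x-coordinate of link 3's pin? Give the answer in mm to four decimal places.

geometry: r = 42 mm, L = 190 mm, e = 10 mm; θ starts at 0°
rotate link 1 by -78°: θ ← 0° -78° = -78°
rotate link 1 by -19°: θ ← -78° -19° = -97°
rotate link 1 by -30°: θ ← -97° -30° = -127°
rotate link 1 by +18°: θ ← -127° +18° = -109°
rotate link 1 by -73°: θ ← -109° -73° = -182°
rotate link 1 by +88°: θ ← -182° +88° = -94°
crank pin P = (r cos θ, r sin θ) = (-2.929772, -41.897690)
h = r sin θ − e = -41.897690 − 10 = -51.897690
x = r cos θ + √(L² − h²) = -2.929772 + 182.774806 = 179.845034

179.8450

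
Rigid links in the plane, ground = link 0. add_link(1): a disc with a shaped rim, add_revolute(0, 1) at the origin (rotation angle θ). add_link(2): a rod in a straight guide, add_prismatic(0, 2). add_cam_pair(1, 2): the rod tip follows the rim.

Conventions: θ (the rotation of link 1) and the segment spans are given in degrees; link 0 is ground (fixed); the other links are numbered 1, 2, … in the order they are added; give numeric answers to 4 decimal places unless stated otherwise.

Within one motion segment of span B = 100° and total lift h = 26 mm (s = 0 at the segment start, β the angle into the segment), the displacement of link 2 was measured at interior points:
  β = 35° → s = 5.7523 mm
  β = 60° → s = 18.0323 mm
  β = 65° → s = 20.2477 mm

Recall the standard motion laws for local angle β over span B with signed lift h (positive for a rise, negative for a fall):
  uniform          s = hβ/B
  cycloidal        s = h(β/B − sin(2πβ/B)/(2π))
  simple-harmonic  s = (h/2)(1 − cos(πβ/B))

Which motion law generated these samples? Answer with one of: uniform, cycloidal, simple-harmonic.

candidates at β/B = r: uniform s = h·r (linear in β); cycloidal s = h·(r − sin(2πr)/(2π)); simple-harmonic s = (h/2)(1 − cos(πr))
β=35°: printed 5.7523 | uniform 9.1000, cycloidal 5.7523, simple-harmonic 7.0981
β=60°: printed 18.0323 | uniform 15.6000, cycloidal 18.0323, simple-harmonic 17.0172
β=65°: printed 20.2477 | uniform 16.9000, cycloidal 20.2477, simple-harmonic 18.9019
only one law matches every sample → cycloidal

cycloidal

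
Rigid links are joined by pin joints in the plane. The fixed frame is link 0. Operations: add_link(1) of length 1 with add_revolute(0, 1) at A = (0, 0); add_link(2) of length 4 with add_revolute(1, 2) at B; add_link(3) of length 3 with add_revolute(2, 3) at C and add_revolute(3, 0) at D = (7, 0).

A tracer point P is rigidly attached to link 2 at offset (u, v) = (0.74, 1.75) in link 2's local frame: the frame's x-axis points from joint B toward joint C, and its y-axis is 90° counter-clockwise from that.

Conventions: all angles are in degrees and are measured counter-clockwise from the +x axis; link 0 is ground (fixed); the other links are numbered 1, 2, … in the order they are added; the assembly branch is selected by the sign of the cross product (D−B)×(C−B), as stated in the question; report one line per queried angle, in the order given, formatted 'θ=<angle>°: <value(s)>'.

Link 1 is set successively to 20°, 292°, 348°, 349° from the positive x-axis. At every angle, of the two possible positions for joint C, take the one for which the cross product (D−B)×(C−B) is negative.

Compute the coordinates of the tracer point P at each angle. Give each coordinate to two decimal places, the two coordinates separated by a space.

A=(0,0), D=(7.00,0)
θ=20°: B = A + 1.00·(cos20°, sin20°) = (0.9397, 0.3420)
θ=20°: |BD| = 6.0700
θ=20°: circle(B,4.00) ∩ circle(D,3.00): a=3.6116, h=1.7194
θ=20°:   candidates: C₊=(4.6424,1.8552) cross=10.437; C₋=(4.4487,-1.5782) cross=-10.437
θ=20°:   branch - wants cross < 0 → take C=(4.4487,-1.5782) (cross=-10.437)
θ=20°: ex = (C−B)/|BC| = (0.8772,-0.4800); ey = (0.4800,0.8772)
θ=20°: P = B + 0.74·ex + 1.75·ey = (2.4289,1.5220)
θ=292°: B = A + 1.00·(cos292°, sin292°) = (0.3746, -0.9272)
θ=292°: |BD| = 6.6900
θ=292°: circle(B,4.00) ∩ circle(D,3.00): a=3.8682, h=1.0185
θ=292°:   candidates: C₊=(4.0643,0.6176) cross=6.814; C₋=(4.3466,-1.3998) cross=-6.814
θ=292°:   branch - wants cross < 0 → take C=(4.3466,-1.3998) (cross=-6.814)
θ=292°: ex = (C−B)/|BC| = (0.9930,-0.1182); ey = (0.1182,0.9930)
θ=292°: P = B + 0.74·ex + 1.75·ey = (1.3162,0.7231)
θ=348°: B = A + 1.00·(cos348°, sin348°) = (0.9781, -0.2079)
θ=348°: |BD| = 6.0254
θ=348°: circle(B,4.00) ∩ circle(D,3.00): a=3.5936, h=1.7567
θ=348°:   candidates: C₊=(4.5090,1.6718) cross=10.585; C₋=(4.6302,-1.8396) cross=-10.585
θ=348°:   branch - wants cross < 0 → take C=(4.6302,-1.8396) (cross=-10.585)
θ=348°: ex = (C−B)/|BC| = (0.9130,-0.4079); ey = (0.4079,0.9130)
θ=348°: P = B + 0.74·ex + 1.75·ey = (2.3676,1.0880)
θ=349°: B = A + 1.00·(cos349°, sin349°) = (0.9816, -0.1908)
θ=349°: |BD| = 6.0214
θ=349°: circle(B,4.00) ∩ circle(D,3.00): a=3.5920, h=1.7601
θ=349°:   candidates: C₊=(4.5160,1.6822) cross=10.598; C₋=(4.6276,-1.8362) cross=-10.598
θ=349°:   branch - wants cross < 0 → take C=(4.6276,-1.8362) (cross=-10.598)
θ=349°: ex = (C−B)/|BC| = (0.9115,-0.4113); ey = (0.4113,0.9115)
θ=349°: P = B + 0.74·ex + 1.75·ey = (2.3760,1.0999)

θ=20°: 2.43 1.52
θ=292°: 1.32 0.72
θ=348°: 2.37 1.09
θ=349°: 2.38 1.10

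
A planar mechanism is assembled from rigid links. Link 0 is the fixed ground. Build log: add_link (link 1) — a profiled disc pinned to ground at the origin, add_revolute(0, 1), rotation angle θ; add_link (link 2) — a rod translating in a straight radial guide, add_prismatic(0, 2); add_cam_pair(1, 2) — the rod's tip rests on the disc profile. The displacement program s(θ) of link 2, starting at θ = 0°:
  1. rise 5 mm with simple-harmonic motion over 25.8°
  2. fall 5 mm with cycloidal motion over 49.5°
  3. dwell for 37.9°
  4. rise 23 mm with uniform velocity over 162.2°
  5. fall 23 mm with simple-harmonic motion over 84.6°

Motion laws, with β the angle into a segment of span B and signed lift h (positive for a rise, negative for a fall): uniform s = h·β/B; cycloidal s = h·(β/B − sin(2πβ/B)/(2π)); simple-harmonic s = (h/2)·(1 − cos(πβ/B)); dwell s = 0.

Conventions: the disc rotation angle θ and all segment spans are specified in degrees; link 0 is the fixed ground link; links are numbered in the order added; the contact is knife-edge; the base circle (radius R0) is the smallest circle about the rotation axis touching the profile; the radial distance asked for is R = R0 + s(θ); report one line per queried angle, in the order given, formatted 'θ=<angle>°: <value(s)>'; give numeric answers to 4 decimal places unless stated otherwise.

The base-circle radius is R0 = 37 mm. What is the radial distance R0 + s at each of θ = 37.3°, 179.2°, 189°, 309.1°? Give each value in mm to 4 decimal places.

seg 1 [0°–25.8°] simple-harmonic, h=5: full span → s += 5 → s = 5.0000
seg 2 [25.8°–75.3°] cycloidal, h=-5: θ=37.3° here. β=11.5, B=49.5. -5·(0.2323 − sin(2π·0.2323)/(2π)) = -0.3707 → s = 4.6293
seg 2 [25.8°–75.3°] cycloidal, h=-5: full span → s += -5 → s = 0.0000
seg 3 [75.3°–113.2°] dwell: s stays 0.0000
seg 4 [113.2°–275.4°] uniform, h=23: θ=179.2° here. β=66, B=162.2. 23·66/162.2 = 9.3588 → s = 9.3588
seg 4 [113.2°–275.4°] uniform, h=23: θ=189° here. β=75.8, B=162.2. 23·75.8/162.2 = 10.7485 → s = 10.7485
seg 4 [113.2°–275.4°] uniform, h=23: full span → s += 23 → s = 23.0000
seg 5 [275.4°–360°] simple-harmonic, h=-23: θ=309.1° here. β=33.7, B=84.6. -23/2·(1 − cos(π·0.3983)) = -7.8895 → s = 15.1105
θ=37.3°: R = R0 + s = 37 + 4.6293 = 41.6293
θ=179.2°: R = R0 + s = 37 + 9.3588 = 46.3588
θ=189°: R = R0 + s = 37 + 10.7485 = 47.7485
θ=309.1°: R = R0 + s = 37 + 15.1105 = 52.1105

θ=37.3°: 41.6293
θ=179.2°: 46.3588
θ=189°: 47.7485
θ=309.1°: 52.1105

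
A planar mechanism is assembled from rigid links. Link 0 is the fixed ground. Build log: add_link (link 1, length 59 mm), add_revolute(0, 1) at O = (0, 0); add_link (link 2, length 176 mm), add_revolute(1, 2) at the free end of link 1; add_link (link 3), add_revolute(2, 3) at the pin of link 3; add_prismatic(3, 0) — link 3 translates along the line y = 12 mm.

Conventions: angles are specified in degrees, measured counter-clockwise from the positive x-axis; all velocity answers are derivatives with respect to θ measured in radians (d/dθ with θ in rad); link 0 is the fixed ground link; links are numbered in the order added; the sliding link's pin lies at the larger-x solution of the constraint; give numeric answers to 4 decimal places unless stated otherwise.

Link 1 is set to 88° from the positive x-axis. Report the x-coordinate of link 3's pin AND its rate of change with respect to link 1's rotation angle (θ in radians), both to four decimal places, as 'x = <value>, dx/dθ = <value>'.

geometry: r = 59 mm, L = 176 mm, e = 12 mm
crank pin P = (r cos θ, r sin θ) = (2.059070, 58.964059)
h = r sin θ − e = 58.964059 − 12 = 46.964059
x = r cos θ + √(L² − h²) = 2.059070 + 169.618328 = 171.677398
dx/dθ = −r sin θ − h·r cos θ/√(L² − h²) (θ in radians; h = 46.964059) = -59.534176

x = 171.6774, dx/dθ = -59.5342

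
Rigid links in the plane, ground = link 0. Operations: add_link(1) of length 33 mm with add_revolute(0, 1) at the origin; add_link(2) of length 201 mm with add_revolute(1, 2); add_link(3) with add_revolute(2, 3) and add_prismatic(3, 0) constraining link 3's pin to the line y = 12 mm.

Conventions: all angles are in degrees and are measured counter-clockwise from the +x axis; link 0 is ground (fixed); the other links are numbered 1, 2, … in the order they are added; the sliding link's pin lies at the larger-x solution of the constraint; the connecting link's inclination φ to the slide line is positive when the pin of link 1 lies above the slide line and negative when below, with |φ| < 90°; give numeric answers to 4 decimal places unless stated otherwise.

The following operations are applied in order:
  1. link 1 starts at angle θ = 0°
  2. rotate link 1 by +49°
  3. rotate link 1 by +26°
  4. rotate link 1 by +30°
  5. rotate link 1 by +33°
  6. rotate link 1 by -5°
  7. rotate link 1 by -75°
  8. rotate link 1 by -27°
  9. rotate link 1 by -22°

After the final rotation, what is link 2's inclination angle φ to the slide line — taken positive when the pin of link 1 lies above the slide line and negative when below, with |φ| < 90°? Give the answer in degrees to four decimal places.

geometry: r = 33 mm, L = 201 mm, e = 12 mm; θ starts at 0°
rotate link 1 by +49°: θ ← 0° +49° = 49°
rotate link 1 by +26°: θ ← 49° +26° = 75°
rotate link 1 by +30°: θ ← 75° +30° = 105°
rotate link 1 by +33°: θ ← 105° +33° = 138°
rotate link 1 by -5°: θ ← 138° -5° = 133°
rotate link 1 by -75°: θ ← 133° -75° = 58°
rotate link 1 by -27°: θ ← 58° -27° = 31°
rotate link 1 by -22°: θ ← 31° -22° = 9°
h = r sin θ − e = 5.162337 − 12 = -6.837663
sin φ = h / L = -6.837663 / 201 = -0.03401822
φ = arcsin(-0.03401822) = -1.949477°

-1.9495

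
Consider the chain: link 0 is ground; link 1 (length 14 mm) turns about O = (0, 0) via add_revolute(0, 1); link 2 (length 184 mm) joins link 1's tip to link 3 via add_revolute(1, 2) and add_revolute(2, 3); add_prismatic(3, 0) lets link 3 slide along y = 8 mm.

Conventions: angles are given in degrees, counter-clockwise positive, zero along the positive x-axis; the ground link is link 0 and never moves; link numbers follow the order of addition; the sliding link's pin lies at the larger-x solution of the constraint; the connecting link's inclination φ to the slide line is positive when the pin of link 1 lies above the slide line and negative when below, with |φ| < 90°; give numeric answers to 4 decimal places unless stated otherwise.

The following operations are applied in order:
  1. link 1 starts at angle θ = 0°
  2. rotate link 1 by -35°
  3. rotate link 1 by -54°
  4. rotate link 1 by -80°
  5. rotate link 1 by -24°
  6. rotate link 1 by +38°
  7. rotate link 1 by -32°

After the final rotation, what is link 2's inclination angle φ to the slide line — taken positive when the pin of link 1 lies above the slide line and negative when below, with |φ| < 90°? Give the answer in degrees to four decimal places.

geometry: r = 14 mm, L = 184 mm, e = 8 mm; θ starts at 0°
rotate link 1 by -35°: θ ← 0° -35° = -35°
rotate link 1 by -54°: θ ← -35° -54° = -89°
rotate link 1 by -80°: θ ← -89° -80° = -169°
rotate link 1 by -24°: θ ← -169° -24° = -193°
rotate link 1 by +38°: θ ← -193° +38° = -155°
rotate link 1 by -32°: θ ← -155° -32° = -187°
h = r sin θ − e = 1.706171 − 8 = -6.293829
sin φ = h / L = -6.293829 / 184 = -0.03420559
φ = arcsin(-0.03420559) = -1.960219°

-1.9602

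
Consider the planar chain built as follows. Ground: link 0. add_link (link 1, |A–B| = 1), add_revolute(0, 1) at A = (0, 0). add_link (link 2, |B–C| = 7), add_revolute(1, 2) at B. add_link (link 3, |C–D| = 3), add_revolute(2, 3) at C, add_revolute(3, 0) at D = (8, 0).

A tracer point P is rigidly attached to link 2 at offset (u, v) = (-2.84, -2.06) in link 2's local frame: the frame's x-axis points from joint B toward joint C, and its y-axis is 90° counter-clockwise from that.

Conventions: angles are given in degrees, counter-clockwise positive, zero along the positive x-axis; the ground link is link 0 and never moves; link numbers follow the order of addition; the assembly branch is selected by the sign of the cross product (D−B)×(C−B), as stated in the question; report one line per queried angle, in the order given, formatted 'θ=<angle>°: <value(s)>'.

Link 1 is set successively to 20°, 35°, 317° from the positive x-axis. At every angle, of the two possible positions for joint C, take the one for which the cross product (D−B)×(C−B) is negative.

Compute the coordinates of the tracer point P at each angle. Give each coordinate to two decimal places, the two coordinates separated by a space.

A=(0,0), D=(8.00,0)
θ=20°: B = A + 1.00·(cos20°, sin20°) = (0.9397, 0.3420)
θ=20°: |BD| = 7.0686
θ=20°: circle(B,7.00) ∩ circle(D,3.00): a=6.3637, h=2.9160
θ=20°:   candidates: C₊=(7.4370,2.9467) cross=20.612; C₋=(7.1549,-2.8785) cross=-20.612
θ=20°:   branch - wants cross < 0 → take C=(7.1549,-2.8785) (cross=-20.612)
θ=20°: ex = (C−B)/|BC| = (0.8879,-0.4601); ey = (0.4601,0.8879)
θ=20°: P = B + -2.84·ex + -2.06·ey = (-2.5296,-0.1804)
θ=35°: B = A + 1.00·(cos35°, sin35°) = (0.8192, 0.5736)
θ=35°: |BD| = 7.2037
θ=35°: circle(B,7.00) ∩ circle(D,3.00): a=6.3782, h=2.8842
θ=35°:   candidates: C₊=(7.4068,2.9408) cross=20.777; C₋=(6.9475,-2.8093) cross=-20.777
θ=35°:   branch - wants cross < 0 → take C=(6.9475,-2.8093) (cross=-20.777)
θ=35°: ex = (C−B)/|BC| = (0.8755,-0.4833); ey = (0.4833,0.8755)
θ=35°: P = B + -2.84·ex + -2.06·ey = (-2.6627,0.1426)
θ=317°: B = A + 1.00·(cos317°, sin317°) = (0.7314, -0.6820)
θ=317°: |BD| = 7.3006
θ=317°: circle(B,7.00) ∩ circle(D,3.00): a=6.3898, h=2.8584
θ=317°:   candidates: C₊=(6.8262,2.7608) cross=20.868; C₋=(7.3602,-2.9310) cross=-20.868
θ=317°:   branch - wants cross < 0 → take C=(7.3602,-2.9310) (cross=-20.868)
θ=317°: ex = (C−B)/|BC| = (0.9470,-0.3213); ey = (0.3213,0.9470)
θ=317°: P = B + -2.84·ex + -2.06·ey = (-2.6199,-1.7203)

θ=20°: -2.53 -0.18
θ=35°: -2.66 0.14
θ=317°: -2.62 -1.72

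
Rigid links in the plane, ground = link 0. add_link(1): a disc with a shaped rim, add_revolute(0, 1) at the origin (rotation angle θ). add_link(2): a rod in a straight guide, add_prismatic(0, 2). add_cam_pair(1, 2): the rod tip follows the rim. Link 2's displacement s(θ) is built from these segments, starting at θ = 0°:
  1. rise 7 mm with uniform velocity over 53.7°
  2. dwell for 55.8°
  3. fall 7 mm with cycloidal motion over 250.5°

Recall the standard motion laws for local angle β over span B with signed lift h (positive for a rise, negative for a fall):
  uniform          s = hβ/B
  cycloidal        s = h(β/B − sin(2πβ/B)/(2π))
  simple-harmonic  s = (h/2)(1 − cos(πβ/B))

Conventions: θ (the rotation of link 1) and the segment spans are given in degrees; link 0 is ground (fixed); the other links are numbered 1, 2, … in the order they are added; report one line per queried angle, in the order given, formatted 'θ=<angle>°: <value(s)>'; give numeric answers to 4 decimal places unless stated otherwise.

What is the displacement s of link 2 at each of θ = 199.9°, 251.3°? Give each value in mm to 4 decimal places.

segment 1 (0° to 53.7°, uniform, h = 7) is passed completely: s = 0.0000 + (7) = 7.0000
segment 2 (53.7° to 109.5°, dwell): s unchanged at 7.0000
θ = 199.9° falls in segment 3 (109.5° to 360°, cycloidal, h = -7): β = 199.9 − 109.5 = 90.4°, B = 250.5°; Δs = -7·(0.3609 − sin(2π·0.3609)/(2π)) = -1.6717; s = 7.0000 − 1.6717 = 5.3283
θ = 251.3° falls in segment 3 (109.5° to 360°, cycloidal, h = -7): β = 251.3 − 109.5 = 141.8°, B = 250.5°; Δs = -7·(0.5661 − sin(2π·0.5661)/(2π)) = -4.4118; s = 7.0000 − 4.4118 = 2.5882

θ=199.9°: 5.3283
θ=251.3°: 2.5882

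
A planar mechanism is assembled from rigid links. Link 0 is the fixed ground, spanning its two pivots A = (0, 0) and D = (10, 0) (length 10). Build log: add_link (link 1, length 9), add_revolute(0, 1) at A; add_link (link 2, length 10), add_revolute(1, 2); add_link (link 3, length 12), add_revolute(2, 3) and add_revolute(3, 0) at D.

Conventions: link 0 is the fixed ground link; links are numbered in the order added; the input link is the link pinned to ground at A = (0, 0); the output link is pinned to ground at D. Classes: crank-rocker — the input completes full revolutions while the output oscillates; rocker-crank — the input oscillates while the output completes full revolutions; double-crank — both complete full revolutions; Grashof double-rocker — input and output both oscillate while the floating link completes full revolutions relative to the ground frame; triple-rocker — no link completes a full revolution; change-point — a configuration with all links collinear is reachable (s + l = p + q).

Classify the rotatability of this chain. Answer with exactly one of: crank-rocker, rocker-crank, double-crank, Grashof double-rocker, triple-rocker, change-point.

lengths: ground=10, input=9, coupler=10, output=12
sorted: s=9 (shortest), l=12 (longest), p+q=20
s + l = 21 vs p + q = 20
s + l > p + q → non-Grashof → no link fully rotates → triple-rocker

triple-rocker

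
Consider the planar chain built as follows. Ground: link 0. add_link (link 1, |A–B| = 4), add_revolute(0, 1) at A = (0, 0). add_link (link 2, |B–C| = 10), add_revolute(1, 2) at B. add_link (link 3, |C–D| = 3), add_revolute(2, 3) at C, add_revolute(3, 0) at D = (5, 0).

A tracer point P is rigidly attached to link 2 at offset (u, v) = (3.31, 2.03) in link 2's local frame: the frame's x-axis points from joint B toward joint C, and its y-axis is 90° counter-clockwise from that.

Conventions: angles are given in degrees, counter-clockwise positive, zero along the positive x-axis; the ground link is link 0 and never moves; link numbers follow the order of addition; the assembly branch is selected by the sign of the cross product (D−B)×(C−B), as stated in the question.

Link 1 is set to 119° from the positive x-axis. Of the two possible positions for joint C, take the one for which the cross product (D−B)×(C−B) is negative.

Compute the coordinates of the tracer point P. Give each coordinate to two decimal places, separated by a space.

A=(0,0), D=(5.00,0)
B = A + 4.00·(cos119°, sin119°) = (-1.9392, 3.4985)
|BD| = 7.7713
circle(B,10.00) ∩ circle(D,3.00): a=9.7405, h=2.2632
  candidates: C₊=(7.7773,1.1343) cross=17.588; C₋=(5.7396,-2.9074) cross=-17.588
  branch - wants cross < 0 → take C=(5.7396,-2.9074) (cross=-17.588)
ex = (C−B)/|BC| = (0.7679,-0.6406); ey = (0.6406,0.7679)
P = B + 3.31·ex + 2.03·ey = (1.9029,2.9369)

1.90 2.94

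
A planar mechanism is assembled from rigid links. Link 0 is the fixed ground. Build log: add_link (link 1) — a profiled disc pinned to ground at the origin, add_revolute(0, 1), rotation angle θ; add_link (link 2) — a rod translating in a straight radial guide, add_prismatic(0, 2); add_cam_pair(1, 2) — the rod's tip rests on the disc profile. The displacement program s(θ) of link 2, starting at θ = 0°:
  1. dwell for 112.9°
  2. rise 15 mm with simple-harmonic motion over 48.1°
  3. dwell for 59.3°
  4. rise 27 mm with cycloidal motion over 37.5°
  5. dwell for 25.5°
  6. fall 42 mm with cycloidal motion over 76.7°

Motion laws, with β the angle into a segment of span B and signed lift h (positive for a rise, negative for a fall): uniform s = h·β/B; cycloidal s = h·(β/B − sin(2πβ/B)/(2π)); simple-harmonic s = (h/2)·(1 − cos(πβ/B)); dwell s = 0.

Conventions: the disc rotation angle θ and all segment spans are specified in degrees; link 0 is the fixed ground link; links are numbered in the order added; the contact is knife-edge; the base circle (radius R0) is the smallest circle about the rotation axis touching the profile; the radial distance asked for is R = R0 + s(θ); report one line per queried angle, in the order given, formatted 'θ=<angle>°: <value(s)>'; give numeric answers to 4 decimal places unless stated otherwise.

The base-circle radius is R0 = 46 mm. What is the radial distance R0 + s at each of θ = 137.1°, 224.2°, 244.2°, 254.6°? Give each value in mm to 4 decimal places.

seg 1 [0°–112.9°] dwell: s stays 0.0000
seg 2 [112.9°–161°] simple-harmonic, h=15: θ=137.1° here. β=24.2, B=48.1. 15/2·(1 − cos(π·0.5031)) = 7.5735 → s = 7.5735
seg 2 [112.9°–161°] simple-harmonic, h=15: full span → s += 15 → s = 15.0000
seg 3 [161°–220.3°] dwell: s stays 15.0000
seg 4 [220.3°–257.8°] cycloidal, h=27: θ=224.2° here. β=3.9, B=37.5. 27·(0.1040 − sin(2π·0.1040)/(2π)) = 0.1956 → s = 15.1956
seg 4 [220.3°–257.8°] cycloidal, h=27: θ=244.2° here. β=23.9, B=37.5. 27·(0.6373 − sin(2π·0.6373)/(2π)) = 20.4727 → s = 35.4727
seg 4 [220.3°–257.8°] cycloidal, h=27: θ=254.6° here. β=34.3, B=37.5. 27·(0.9147 − sin(2π·0.9147)/(2π)) = 26.8912 → s = 41.8912
θ=137.1°: R = R0 + s = 46 + 7.5735 = 53.5735
θ=224.2°: R = R0 + s = 46 + 15.1956 = 61.1956
θ=244.2°: R = R0 + s = 46 + 35.4727 = 81.4727
θ=254.6°: R = R0 + s = 46 + 41.8912 = 87.8912

θ=137.1°: 53.5735
θ=224.2°: 61.1956
θ=244.2°: 81.4727
θ=254.6°: 87.8912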